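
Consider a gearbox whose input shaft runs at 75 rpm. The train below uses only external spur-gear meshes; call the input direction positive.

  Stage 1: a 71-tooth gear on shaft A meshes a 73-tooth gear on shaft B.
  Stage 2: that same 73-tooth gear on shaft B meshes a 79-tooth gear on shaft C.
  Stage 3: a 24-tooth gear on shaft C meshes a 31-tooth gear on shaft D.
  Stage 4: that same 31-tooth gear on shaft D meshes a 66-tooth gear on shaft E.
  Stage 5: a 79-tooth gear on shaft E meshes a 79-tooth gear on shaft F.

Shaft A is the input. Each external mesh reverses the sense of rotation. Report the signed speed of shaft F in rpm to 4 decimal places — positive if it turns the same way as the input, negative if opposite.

Stage 1 [71T→73T]: ω = 75.0000×71/73 = 72.9452 rpm, dir flips to −; running = −72.9452
Stage 2 [73T→79T]: ω = 72.9452×73/79 = 67.4051 rpm, dir flips to +; running = +67.4051
Stage 3 [24T→31T]: ω = 67.4051×24/31 = 52.1846 rpm, dir flips to −; running = −52.1846
Stage 4 [31T→66T]: ω = 52.1846×31/66 = 24.5109 rpm, dir flips to +; running = +24.5109
Stage 5 [79T→79T]: ω = 24.5109×79/79 = 24.5109 rpm, dir flips to −; running = −24.5109

-24.5109 rpm (opposite to input, |ω| = 24.5109 rpm)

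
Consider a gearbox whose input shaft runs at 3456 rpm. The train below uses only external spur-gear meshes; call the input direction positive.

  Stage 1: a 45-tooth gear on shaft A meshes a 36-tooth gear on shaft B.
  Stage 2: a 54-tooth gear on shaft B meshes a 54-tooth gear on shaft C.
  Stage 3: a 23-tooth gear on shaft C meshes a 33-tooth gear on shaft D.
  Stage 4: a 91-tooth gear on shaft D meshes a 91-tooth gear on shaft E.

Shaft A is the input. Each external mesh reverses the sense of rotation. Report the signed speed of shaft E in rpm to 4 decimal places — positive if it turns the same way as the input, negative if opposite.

+3010.9091 rpm (same as input, |ω| = 3010.9091 rpm)

Stage 1 [45T→36T]: ω = 3456.0000×45/36 = 4320.0000 rpm, dir flips to −; running = −4320.0000
Stage 2 [54T→54T]: ω = 4320.0000×54/54 = 4320.0000 rpm, dir flips to +; running = +4320.0000
Stage 3 [23T→33T]: ω = 4320.0000×23/33 = 3010.9091 rpm, dir flips to −; running = −3010.9091
Stage 4 [91T→91T]: ω = 3010.9091×91/91 = 3010.9091 rpm, dir flips to +; running = +3010.9091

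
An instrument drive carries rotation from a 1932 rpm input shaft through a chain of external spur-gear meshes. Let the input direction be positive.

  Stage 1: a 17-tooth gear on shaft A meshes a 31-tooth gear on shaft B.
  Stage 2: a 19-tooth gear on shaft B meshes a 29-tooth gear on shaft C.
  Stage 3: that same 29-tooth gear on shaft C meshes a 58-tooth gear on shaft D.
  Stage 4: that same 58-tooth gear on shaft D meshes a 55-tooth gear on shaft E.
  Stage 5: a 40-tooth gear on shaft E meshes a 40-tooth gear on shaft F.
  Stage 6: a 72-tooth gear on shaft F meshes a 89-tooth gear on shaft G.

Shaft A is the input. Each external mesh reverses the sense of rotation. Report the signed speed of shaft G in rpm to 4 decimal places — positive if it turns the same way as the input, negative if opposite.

+296.0927 rpm (same as input, |ω| = 296.0927 rpm)

Stage 1 [17T→31T]: ω = 1932.0000×17/31 = 1059.4839 rpm, dir flips to −; running = −1059.4839
Stage 2 [19T→29T]: ω = 1059.4839×19/29 = 694.1446 rpm, dir flips to +; running = +694.1446
Stage 3 [29T→58T]: ω = 694.1446×29/58 = 347.0723 rpm, dir flips to −; running = −347.0723
Stage 4 [58T→55T]: ω = 347.0723×58/55 = 366.0035 rpm, dir flips to +; running = +366.0035
Stage 5 [40T→40T]: ω = 366.0035×40/40 = 366.0035 rpm, dir flips to −; running = −366.0035
Stage 6 [72T→89T]: ω = 366.0035×72/89 = 296.0927 rpm, dir flips to +; running = +296.0927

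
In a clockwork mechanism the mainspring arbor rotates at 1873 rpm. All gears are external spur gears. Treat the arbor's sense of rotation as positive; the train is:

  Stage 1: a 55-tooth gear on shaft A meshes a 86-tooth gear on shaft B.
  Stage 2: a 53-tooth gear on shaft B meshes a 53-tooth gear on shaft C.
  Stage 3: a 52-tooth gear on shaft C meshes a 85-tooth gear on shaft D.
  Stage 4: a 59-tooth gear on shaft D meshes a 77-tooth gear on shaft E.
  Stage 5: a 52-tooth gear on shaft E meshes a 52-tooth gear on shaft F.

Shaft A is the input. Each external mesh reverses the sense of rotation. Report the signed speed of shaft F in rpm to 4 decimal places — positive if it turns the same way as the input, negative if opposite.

-561.4974 rpm (opposite to input, |ω| = 561.4974 rpm)

Stage 1 [55T→86T]: ω = 1873.0000×55/86 = 1197.8488 rpm, dir flips to −; running = −1197.8488
Stage 2 [53T→53T]: ω = 1197.8488×53/53 = 1197.8488 rpm, dir flips to +; running = +1197.8488
Stage 3 [52T→85T]: ω = 1197.8488×52/85 = 732.8016 rpm, dir flips to −; running = −732.8016
Stage 4 [59T→77T]: ω = 732.8016×59/77 = 561.4974 rpm, dir flips to +; running = +561.4974
Stage 5 [52T→52T]: ω = 561.4974×52/52 = 561.4974 rpm, dir flips to −; running = −561.4974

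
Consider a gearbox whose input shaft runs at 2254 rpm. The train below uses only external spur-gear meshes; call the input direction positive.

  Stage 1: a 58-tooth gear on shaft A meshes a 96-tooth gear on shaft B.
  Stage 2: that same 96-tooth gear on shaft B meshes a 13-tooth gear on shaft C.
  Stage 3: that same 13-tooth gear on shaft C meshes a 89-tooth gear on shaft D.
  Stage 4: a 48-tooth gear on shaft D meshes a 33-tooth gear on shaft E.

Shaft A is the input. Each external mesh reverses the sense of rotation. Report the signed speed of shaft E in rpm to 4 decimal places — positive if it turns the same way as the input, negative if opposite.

+2136.5802 rpm (same as input, |ω| = 2136.5802 rpm)

Stage 1 [58T→96T]: ω = 2254.0000×58/96 = 1361.7917 rpm, dir flips to −; running = −1361.7917
Stage 2 [96T→13T]: ω = 1361.7917×96/13 = 10056.3077 rpm, dir flips to +; running = +10056.3077
Stage 3 [13T→89T]: ω = 10056.3077×13/89 = 1468.8989 rpm, dir flips to −; running = −1468.8989
Stage 4 [48T→33T]: ω = 1468.8989×48/33 = 2136.5802 rpm, dir flips to +; running = +2136.5802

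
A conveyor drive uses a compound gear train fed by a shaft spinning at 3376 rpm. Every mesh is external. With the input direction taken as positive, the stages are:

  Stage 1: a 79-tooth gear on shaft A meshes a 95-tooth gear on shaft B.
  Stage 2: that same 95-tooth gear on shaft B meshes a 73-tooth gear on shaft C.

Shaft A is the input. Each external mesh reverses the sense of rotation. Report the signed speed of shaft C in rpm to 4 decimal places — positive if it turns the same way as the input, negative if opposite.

+3653.4795 rpm (same as input, |ω| = 3653.4795 rpm)

Stage 1 [79T→95T]: ω = 3376.0000×79/95 = 2807.4105 rpm, dir flips to −; running = −2807.4105
Stage 2 [95T→73T]: ω = 2807.4105×95/73 = 3653.4795 rpm, dir flips to +; running = +3653.4795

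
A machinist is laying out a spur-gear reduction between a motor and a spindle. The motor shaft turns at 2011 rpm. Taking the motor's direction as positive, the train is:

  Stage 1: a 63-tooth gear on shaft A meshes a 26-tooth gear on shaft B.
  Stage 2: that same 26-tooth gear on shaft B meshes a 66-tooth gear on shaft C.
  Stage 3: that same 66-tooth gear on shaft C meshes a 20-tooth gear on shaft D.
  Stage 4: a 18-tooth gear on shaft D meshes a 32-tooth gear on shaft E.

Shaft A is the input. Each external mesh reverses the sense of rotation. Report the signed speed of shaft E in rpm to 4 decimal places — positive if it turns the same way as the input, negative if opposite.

+3563.2406 rpm (same as input, |ω| = 3563.2406 rpm)

Stage 1 [63T→26T]: ω = 2011.0000×63/26 = 4872.8077 rpm, dir flips to −; running = −4872.8077
Stage 2 [26T→66T]: ω = 4872.8077×26/66 = 1919.5909 rpm, dir flips to +; running = +1919.5909
Stage 3 [66T→20T]: ω = 1919.5909×66/20 = 6334.6500 rpm, dir flips to −; running = −6334.6500
Stage 4 [18T→32T]: ω = 6334.6500×18/32 = 3563.2406 rpm, dir flips to +; running = +3563.2406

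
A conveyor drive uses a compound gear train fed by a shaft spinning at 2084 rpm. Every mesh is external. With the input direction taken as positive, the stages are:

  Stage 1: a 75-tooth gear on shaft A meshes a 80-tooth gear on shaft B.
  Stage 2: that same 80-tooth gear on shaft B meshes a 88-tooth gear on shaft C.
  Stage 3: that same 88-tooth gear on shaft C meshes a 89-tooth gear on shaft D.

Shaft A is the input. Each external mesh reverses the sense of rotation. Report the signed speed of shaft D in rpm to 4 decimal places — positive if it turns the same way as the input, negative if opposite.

Stage 1 [75T→80T]: ω = 2084.0000×75/80 = 1953.7500 rpm, dir flips to −; running = −1953.7500
Stage 2 [80T→88T]: ω = 1953.7500×80/88 = 1776.1364 rpm, dir flips to +; running = +1776.1364
Stage 3 [88T→89T]: ω = 1776.1364×88/89 = 1756.1798 rpm, dir flips to −; running = −1756.1798

-1756.1798 rpm (opposite to input, |ω| = 1756.1798 rpm)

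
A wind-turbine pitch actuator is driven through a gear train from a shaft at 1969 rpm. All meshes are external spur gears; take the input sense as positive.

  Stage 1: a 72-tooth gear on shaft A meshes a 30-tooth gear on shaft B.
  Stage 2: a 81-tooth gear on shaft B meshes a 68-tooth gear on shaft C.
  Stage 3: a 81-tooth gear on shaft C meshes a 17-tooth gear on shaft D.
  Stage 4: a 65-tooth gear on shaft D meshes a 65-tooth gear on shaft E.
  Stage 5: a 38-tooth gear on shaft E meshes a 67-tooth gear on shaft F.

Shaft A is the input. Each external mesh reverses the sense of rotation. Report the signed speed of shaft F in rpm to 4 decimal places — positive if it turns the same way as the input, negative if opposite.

Stage 1 [72T→30T]: ω = 1969.0000×72/30 = 4725.6000 rpm, dir flips to −; running = −4725.6000
Stage 2 [81T→68T]: ω = 4725.6000×81/68 = 5629.0235 rpm, dir flips to +; running = +5629.0235
Stage 3 [81T→17T]: ω = 5629.0235×81/17 = 26820.6415 rpm, dir flips to −; running = −26820.6415
Stage 4 [65T→65T]: ω = 26820.6415×65/65 = 26820.6415 rpm, dir flips to +; running = +26820.6415
Stage 5 [38T→67T]: ω = 26820.6415×38/67 = 15211.7071 rpm, dir flips to −; running = −15211.7071

-15211.7071 rpm (opposite to input, |ω| = 15211.7071 rpm)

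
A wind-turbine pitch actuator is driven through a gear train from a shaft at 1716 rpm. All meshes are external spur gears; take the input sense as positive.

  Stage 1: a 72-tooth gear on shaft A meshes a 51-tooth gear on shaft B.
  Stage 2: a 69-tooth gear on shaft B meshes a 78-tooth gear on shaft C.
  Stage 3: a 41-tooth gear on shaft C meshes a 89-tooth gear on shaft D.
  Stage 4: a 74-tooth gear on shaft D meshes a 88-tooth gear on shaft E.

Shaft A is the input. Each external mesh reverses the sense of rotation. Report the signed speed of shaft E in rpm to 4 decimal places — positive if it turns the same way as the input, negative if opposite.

Stage 1 [72T→51T]: ω = 1716.0000×72/51 = 2422.5882 rpm, dir flips to −; running = −2422.5882
Stage 2 [69T→78T]: ω = 2422.5882×69/78 = 2143.0588 rpm, dir flips to +; running = +2143.0588
Stage 3 [41T→89T]: ω = 2143.0588×41/89 = 987.2518 rpm, dir flips to −; running = −987.2518
Stage 4 [74T→88T]: ω = 987.2518×74/88 = 830.1890 rpm, dir flips to +; running = +830.1890

+830.1890 rpm (same as input, |ω| = 830.1890 rpm)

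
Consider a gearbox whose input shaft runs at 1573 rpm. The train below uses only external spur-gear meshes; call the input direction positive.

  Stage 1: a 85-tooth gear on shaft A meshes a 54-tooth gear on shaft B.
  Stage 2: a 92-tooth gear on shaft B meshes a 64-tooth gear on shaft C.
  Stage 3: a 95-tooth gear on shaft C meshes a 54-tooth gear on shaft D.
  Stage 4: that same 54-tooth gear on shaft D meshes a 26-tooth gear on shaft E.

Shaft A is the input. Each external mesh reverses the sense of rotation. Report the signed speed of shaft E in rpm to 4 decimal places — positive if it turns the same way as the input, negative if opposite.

+13005.0492 rpm (same as input, |ω| = 13005.0492 rpm)

Stage 1 [85T→54T]: ω = 1573.0000×85/54 = 2476.0185 rpm, dir flips to −; running = −2476.0185
Stage 2 [92T→64T]: ω = 2476.0185×92/64 = 3559.2766 rpm, dir flips to +; running = +3559.2766
Stage 3 [95T→54T]: ω = 3559.2766×95/54 = 6261.6904 rpm, dir flips to −; running = −6261.6904
Stage 4 [54T→26T]: ω = 6261.6904×54/26 = 13005.0492 rpm, dir flips to +; running = +13005.0492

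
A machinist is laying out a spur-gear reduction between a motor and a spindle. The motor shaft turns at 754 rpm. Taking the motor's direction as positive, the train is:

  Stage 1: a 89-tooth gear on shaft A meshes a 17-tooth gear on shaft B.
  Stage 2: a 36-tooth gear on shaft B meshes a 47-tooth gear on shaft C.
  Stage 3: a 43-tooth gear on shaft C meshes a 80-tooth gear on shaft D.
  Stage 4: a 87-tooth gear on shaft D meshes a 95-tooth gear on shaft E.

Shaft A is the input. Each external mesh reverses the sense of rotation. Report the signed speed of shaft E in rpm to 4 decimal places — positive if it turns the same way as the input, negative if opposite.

+1488.3024 rpm (same as input, |ω| = 1488.3024 rpm)

Stage 1 [89T→17T]: ω = 754.0000×89/17 = 3947.4118 rpm, dir flips to −; running = −3947.4118
Stage 2 [36T→47T]: ω = 3947.4118×36/47 = 3023.5494 rpm, dir flips to +; running = +3023.5494
Stage 3 [43T→80T]: ω = 3023.5494×43/80 = 1625.1578 rpm, dir flips to −; running = −1625.1578
Stage 4 [87T→95T]: ω = 1625.1578×87/95 = 1488.3024 rpm, dir flips to +; running = +1488.3024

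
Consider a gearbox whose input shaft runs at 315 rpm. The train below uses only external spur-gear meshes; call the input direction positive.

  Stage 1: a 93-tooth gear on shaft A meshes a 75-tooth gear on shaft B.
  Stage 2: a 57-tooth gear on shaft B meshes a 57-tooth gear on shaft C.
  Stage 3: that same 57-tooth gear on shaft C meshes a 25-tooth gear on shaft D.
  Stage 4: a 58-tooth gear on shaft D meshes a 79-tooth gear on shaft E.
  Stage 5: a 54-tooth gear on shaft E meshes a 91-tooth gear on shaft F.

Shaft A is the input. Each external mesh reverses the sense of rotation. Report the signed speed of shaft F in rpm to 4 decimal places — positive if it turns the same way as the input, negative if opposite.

Stage 1 [93T→75T]: ω = 315.0000×93/75 = 390.6000 rpm, dir flips to −; running = −390.6000
Stage 2 [57T→57T]: ω = 390.6000×57/57 = 390.6000 rpm, dir flips to +; running = +390.6000
Stage 3 [57T→25T]: ω = 390.6000×57/25 = 890.5680 rpm, dir flips to −; running = −890.5680
Stage 4 [58T→79T]: ω = 890.5680×58/79 = 653.8347 rpm, dir flips to +; running = +653.8347
Stage 5 [54T→91T]: ω = 653.8347×54/91 = 387.9898 rpm, dir flips to −; running = −387.9898

-387.9898 rpm (opposite to input, |ω| = 387.9898 rpm)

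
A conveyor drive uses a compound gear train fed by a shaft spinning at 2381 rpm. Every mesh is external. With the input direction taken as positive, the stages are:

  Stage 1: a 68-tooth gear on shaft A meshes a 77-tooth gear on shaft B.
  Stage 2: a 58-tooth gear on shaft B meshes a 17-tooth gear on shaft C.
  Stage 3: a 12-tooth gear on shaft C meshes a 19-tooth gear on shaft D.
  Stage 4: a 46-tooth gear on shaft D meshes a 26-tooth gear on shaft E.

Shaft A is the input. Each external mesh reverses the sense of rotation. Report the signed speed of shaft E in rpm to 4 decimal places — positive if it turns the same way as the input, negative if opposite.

Stage 1 [68T→77T]: ω = 2381.0000×68/77 = 2102.7013 rpm, dir flips to −; running = −2102.7013
Stage 2 [58T→17T]: ω = 2102.7013×58/17 = 7173.9221 rpm, dir flips to +; running = +7173.9221
Stage 3 [12T→19T]: ω = 7173.9221×12/19 = 4530.8982 rpm, dir flips to −; running = −4530.8982
Stage 4 [46T→26T]: ω = 4530.8982×46/26 = 8016.2044 rpm, dir flips to +; running = +8016.2044

+8016.2044 rpm (same as input, |ω| = 8016.2044 rpm)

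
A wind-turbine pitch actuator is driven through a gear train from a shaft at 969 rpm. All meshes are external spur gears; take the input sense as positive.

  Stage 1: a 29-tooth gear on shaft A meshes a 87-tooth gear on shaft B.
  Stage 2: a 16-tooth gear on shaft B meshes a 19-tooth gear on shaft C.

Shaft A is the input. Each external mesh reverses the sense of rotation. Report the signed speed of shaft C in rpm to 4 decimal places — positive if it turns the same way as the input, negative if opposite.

+272.0000 rpm (same as input, |ω| = 272.0000 rpm)

Stage 1 [29T→87T]: ω = 969.0000×29/87 = 323.0000 rpm, dir flips to −; running = −323.0000
Stage 2 [16T→19T]: ω = 323.0000×16/19 = 272.0000 rpm, dir flips to +; running = +272.0000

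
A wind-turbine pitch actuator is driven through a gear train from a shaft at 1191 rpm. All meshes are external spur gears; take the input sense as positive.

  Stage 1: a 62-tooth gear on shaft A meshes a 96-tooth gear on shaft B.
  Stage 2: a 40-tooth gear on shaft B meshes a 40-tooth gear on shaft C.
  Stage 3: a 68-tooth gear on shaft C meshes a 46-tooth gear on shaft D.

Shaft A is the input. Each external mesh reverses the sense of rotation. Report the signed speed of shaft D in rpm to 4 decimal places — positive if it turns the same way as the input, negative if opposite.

Stage 1 [62T→96T]: ω = 1191.0000×62/96 = 769.1875 rpm, dir flips to −; running = −769.1875
Stage 2 [40T→40T]: ω = 769.1875×40/40 = 769.1875 rpm, dir flips to +; running = +769.1875
Stage 3 [68T→46T]: ω = 769.1875×68/46 = 1137.0598 rpm, dir flips to −; running = −1137.0598

-1137.0598 rpm (opposite to input, |ω| = 1137.0598 rpm)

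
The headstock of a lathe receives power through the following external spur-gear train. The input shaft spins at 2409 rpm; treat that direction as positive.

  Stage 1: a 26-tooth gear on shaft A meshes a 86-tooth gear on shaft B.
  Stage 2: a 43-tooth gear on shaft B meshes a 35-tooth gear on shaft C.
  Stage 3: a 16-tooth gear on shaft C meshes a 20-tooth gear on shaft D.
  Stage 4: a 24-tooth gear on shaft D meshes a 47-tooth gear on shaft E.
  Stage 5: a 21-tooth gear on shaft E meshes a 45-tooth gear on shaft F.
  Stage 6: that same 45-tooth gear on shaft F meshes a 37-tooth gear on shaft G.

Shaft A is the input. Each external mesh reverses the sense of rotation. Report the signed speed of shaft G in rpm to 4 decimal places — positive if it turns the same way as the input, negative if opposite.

+207.4594 rpm (same as input, |ω| = 207.4594 rpm)

Stage 1 [26T→86T]: ω = 2409.0000×26/86 = 728.3023 rpm, dir flips to −; running = −728.3023
Stage 2 [43T→35T]: ω = 728.3023×43/35 = 894.7714 rpm, dir flips to +; running = +894.7714
Stage 3 [16T→20T]: ω = 894.7714×16/20 = 715.8171 rpm, dir flips to −; running = −715.8171
Stage 4 [24T→47T]: ω = 715.8171×24/47 = 365.5236 rpm, dir flips to +; running = +365.5236
Stage 5 [21T→45T]: ω = 365.5236×21/45 = 170.5777 rpm, dir flips to −; running = −170.5777
Stage 6 [45T→37T]: ω = 170.5777×45/37 = 207.4594 rpm, dir flips to +; running = +207.4594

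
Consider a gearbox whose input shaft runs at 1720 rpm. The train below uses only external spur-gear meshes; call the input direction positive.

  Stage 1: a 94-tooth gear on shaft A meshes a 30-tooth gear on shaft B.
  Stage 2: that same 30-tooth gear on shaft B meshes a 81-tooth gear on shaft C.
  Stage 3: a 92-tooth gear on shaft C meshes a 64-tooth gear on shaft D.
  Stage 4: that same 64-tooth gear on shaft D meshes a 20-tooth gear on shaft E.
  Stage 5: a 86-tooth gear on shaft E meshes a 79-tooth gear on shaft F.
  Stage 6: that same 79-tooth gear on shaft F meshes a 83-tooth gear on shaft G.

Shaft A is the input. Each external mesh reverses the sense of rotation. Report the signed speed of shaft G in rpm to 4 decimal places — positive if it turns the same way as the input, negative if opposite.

Stage 1 [94T→30T]: ω = 1720.0000×94/30 = 5389.3333 rpm, dir flips to −; running = −5389.3333
Stage 2 [30T→81T]: ω = 5389.3333×30/81 = 1996.0494 rpm, dir flips to +; running = +1996.0494
Stage 3 [92T→64T]: ω = 1996.0494×92/64 = 2869.3210 rpm, dir flips to −; running = −2869.3210
Stage 4 [64T→20T]: ω = 2869.3210×64/20 = 9181.8272 rpm, dir flips to +; running = +9181.8272
Stage 5 [86T→79T]: ω = 9181.8272×86/79 = 9995.4068 rpm, dir flips to −; running = −9995.4068
Stage 6 [79T→83T]: ω = 9995.4068×79/83 = 9513.7004 rpm, dir flips to +; running = +9513.7004

+9513.7004 rpm (same as input, |ω| = 9513.7004 rpm)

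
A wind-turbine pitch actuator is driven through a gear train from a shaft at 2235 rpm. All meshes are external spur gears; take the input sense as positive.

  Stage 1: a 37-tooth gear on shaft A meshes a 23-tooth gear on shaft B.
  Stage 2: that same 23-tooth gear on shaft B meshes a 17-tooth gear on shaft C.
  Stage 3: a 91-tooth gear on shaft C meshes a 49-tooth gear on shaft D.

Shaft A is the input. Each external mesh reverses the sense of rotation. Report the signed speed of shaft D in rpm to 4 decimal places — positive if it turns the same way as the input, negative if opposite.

-9033.9076 rpm (opposite to input, |ω| = 9033.9076 rpm)

Stage 1 [37T→23T]: ω = 2235.0000×37/23 = 3595.4348 rpm, dir flips to −; running = −3595.4348
Stage 2 [23T→17T]: ω = 3595.4348×23/17 = 4864.4118 rpm, dir flips to +; running = +4864.4118
Stage 3 [91T→49T]: ω = 4864.4118×91/49 = 9033.9076 rpm, dir flips to −; running = −9033.9076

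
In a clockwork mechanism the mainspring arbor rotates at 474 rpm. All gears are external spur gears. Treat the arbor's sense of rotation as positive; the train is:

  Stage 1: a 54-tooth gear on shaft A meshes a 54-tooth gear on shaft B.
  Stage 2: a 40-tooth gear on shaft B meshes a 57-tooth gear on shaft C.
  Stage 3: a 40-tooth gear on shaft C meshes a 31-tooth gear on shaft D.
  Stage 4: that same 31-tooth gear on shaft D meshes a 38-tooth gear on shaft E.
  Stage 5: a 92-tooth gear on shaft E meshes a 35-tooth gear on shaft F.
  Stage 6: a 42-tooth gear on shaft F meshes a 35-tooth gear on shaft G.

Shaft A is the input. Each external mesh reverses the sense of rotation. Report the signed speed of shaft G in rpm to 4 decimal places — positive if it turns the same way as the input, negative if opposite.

+1104.4369 rpm (same as input, |ω| = 1104.4369 rpm)

Stage 1 [54T→54T]: ω = 474.0000×54/54 = 474.0000 rpm, dir flips to −; running = −474.0000
Stage 2 [40T→57T]: ω = 474.0000×40/57 = 332.6316 rpm, dir flips to +; running = +332.6316
Stage 3 [40T→31T]: ω = 332.6316×40/31 = 429.2020 rpm, dir flips to −; running = −429.2020
Stage 4 [31T→38T]: ω = 429.2020×31/38 = 350.1385 rpm, dir flips to +; running = +350.1385
Stage 5 [92T→35T]: ω = 350.1385×92/35 = 920.3641 rpm, dir flips to −; running = −920.3641
Stage 6 [42T→35T]: ω = 920.3641×42/35 = 1104.4369 rpm, dir flips to +; running = +1104.4369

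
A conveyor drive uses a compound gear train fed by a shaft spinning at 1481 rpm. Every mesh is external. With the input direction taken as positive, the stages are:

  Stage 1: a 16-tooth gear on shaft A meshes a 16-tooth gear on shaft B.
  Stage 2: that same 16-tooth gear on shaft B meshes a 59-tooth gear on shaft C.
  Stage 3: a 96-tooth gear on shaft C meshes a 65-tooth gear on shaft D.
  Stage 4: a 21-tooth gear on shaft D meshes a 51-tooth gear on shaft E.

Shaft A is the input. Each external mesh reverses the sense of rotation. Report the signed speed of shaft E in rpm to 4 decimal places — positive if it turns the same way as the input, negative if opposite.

Stage 1 [16T→16T]: ω = 1481.0000×16/16 = 1481.0000 rpm, dir flips to −; running = −1481.0000
Stage 2 [16T→59T]: ω = 1481.0000×16/59 = 401.6271 rpm, dir flips to +; running = +401.6271
Stage 3 [96T→65T]: ω = 401.6271×96/65 = 593.1724 rpm, dir flips to −; running = −593.1724
Stage 4 [21T→51T]: ω = 593.1724×21/51 = 244.2474 rpm, dir flips to +; running = +244.2474

+244.2474 rpm (same as input, |ω| = 244.2474 rpm)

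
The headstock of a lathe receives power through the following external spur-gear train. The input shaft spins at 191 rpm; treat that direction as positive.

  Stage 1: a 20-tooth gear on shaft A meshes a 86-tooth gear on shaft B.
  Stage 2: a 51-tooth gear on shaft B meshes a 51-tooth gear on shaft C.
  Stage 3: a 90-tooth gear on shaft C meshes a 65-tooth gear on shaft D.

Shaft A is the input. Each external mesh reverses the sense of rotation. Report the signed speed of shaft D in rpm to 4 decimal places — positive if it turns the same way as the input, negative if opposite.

-61.5027 rpm (opposite to input, |ω| = 61.5027 rpm)

Stage 1 [20T→86T]: ω = 191.0000×20/86 = 44.4186 rpm, dir flips to −; running = −44.4186
Stage 2 [51T→51T]: ω = 44.4186×51/51 = 44.4186 rpm, dir flips to +; running = +44.4186
Stage 3 [90T→65T]: ω = 44.4186×90/65 = 61.5027 rpm, dir flips to −; running = −61.5027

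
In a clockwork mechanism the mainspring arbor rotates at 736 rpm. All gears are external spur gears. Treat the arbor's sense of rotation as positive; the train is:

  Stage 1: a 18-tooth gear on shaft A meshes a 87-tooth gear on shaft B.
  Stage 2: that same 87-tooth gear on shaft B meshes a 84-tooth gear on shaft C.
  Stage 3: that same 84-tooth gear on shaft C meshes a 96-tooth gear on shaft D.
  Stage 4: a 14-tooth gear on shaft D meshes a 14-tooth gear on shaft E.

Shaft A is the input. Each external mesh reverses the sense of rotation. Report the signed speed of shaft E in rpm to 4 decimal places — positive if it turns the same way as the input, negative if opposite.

Stage 1 [18T→87T]: ω = 736.0000×18/87 = 152.2759 rpm, dir flips to −; running = −152.2759
Stage 2 [87T→84T]: ω = 152.2759×87/84 = 157.7143 rpm, dir flips to +; running = +157.7143
Stage 3 [84T→96T]: ω = 157.7143×84/96 = 138.0000 rpm, dir flips to −; running = −138.0000
Stage 4 [14T→14T]: ω = 138.0000×14/14 = 138.0000 rpm, dir flips to +; running = +138.0000

+138.0000 rpm (same as input, |ω| = 138.0000 rpm)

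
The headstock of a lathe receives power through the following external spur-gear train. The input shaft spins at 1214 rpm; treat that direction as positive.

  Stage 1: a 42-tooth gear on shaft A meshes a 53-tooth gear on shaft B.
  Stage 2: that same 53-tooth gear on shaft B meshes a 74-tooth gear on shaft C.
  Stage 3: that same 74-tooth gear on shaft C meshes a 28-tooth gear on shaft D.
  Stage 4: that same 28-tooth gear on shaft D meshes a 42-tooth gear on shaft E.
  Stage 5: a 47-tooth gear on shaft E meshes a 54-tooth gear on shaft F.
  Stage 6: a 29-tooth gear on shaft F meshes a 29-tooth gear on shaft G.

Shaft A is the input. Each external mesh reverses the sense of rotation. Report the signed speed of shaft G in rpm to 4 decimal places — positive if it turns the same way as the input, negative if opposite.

+1056.6296 rpm (same as input, |ω| = 1056.6296 rpm)

Stage 1 [42T→53T]: ω = 1214.0000×42/53 = 962.0377 rpm, dir flips to −; running = −962.0377
Stage 2 [53T→74T]: ω = 962.0377×53/74 = 689.0270 rpm, dir flips to +; running = +689.0270
Stage 3 [74T→28T]: ω = 689.0270×74/28 = 1821.0000 rpm, dir flips to −; running = −1821.0000
Stage 4 [28T→42T]: ω = 1821.0000×28/42 = 1214.0000 rpm, dir flips to +; running = +1214.0000
Stage 5 [47T→54T]: ω = 1214.0000×47/54 = 1056.6296 rpm, dir flips to −; running = −1056.6296
Stage 6 [29T→29T]: ω = 1056.6296×29/29 = 1056.6296 rpm, dir flips to +; running = +1056.6296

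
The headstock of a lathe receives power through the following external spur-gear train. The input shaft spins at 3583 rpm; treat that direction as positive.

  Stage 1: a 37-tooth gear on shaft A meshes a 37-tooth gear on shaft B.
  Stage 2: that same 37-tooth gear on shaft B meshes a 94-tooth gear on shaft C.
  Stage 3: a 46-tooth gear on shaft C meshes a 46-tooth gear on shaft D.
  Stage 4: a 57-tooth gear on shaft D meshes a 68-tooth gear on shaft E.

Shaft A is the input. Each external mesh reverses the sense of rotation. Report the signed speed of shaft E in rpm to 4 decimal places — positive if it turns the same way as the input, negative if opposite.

Stage 1 [37T→37T]: ω = 3583.0000×37/37 = 3583.0000 rpm, dir flips to −; running = −3583.0000
Stage 2 [37T→94T]: ω = 3583.0000×37/94 = 1410.3298 rpm, dir flips to +; running = +1410.3298
Stage 3 [46T→46T]: ω = 1410.3298×46/46 = 1410.3298 rpm, dir flips to −; running = −1410.3298
Stage 4 [57T→68T]: ω = 1410.3298×57/68 = 1182.1882 rpm, dir flips to +; running = +1182.1882

+1182.1882 rpm (same as input, |ω| = 1182.1882 rpm)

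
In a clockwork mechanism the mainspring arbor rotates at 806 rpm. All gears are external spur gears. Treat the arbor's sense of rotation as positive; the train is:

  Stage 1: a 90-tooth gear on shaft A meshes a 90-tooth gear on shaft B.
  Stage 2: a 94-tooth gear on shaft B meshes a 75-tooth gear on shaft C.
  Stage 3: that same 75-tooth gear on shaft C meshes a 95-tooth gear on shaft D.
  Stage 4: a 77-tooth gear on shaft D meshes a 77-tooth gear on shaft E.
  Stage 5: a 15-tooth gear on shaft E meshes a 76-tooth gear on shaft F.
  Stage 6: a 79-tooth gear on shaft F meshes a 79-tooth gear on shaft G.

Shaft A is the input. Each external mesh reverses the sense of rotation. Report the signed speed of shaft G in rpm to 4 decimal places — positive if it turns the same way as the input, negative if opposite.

Stage 1 [90T→90T]: ω = 806.0000×90/90 = 806.0000 rpm, dir flips to −; running = −806.0000
Stage 2 [94T→75T]: ω = 806.0000×94/75 = 1010.1867 rpm, dir flips to +; running = +1010.1867
Stage 3 [75T→95T]: ω = 1010.1867×75/95 = 797.5158 rpm, dir flips to −; running = −797.5158
Stage 4 [77T→77T]: ω = 797.5158×77/77 = 797.5158 rpm, dir flips to +; running = +797.5158
Stage 5 [15T→76T]: ω = 797.5158×15/76 = 157.4044 rpm, dir flips to −; running = −157.4044
Stage 6 [79T→79T]: ω = 157.4044×79/79 = 157.4044 rpm, dir flips to +; running = +157.4044

+157.4044 rpm (same as input, |ω| = 157.4044 rpm)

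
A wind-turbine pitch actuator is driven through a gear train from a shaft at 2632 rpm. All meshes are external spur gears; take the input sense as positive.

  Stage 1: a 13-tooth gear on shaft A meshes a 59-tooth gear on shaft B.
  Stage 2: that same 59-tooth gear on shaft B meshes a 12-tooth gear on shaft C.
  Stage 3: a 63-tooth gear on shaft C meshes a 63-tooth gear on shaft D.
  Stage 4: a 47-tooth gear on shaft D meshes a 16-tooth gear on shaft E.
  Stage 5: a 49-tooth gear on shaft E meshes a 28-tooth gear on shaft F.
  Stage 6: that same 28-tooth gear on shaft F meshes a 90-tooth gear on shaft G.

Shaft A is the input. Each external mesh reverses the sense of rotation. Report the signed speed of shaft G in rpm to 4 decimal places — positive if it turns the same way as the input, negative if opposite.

Stage 1 [13T→59T]: ω = 2632.0000×13/59 = 579.9322 rpm, dir flips to −; running = −579.9322
Stage 2 [59T→12T]: ω = 579.9322×59/12 = 2851.3333 rpm, dir flips to +; running = +2851.3333
Stage 3 [63T→63T]: ω = 2851.3333×63/63 = 2851.3333 rpm, dir flips to −; running = −2851.3333
Stage 4 [47T→16T]: ω = 2851.3333×47/16 = 8375.7917 rpm, dir flips to +; running = +8375.7917
Stage 5 [49T→28T]: ω = 8375.7917×49/28 = 14657.6354 rpm, dir flips to −; running = −14657.6354
Stage 6 [28T→90T]: ω = 14657.6354×28/90 = 4560.1532 rpm, dir flips to +; running = +4560.1532

+4560.1532 rpm (same as input, |ω| = 4560.1532 rpm)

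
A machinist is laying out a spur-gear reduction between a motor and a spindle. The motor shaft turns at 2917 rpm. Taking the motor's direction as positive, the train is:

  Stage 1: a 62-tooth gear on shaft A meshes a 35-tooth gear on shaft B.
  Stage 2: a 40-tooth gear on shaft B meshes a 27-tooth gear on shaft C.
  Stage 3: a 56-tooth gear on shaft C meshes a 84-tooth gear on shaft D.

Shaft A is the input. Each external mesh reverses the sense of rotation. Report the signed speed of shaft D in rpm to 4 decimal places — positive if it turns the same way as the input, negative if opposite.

-5103.4638 rpm (opposite to input, |ω| = 5103.4638 rpm)

Stage 1 [62T→35T]: ω = 2917.0000×62/35 = 5167.2571 rpm, dir flips to −; running = −5167.2571
Stage 2 [40T→27T]: ω = 5167.2571×40/27 = 7655.1958 rpm, dir flips to +; running = +7655.1958
Stage 3 [56T→84T]: ω = 7655.1958×56/84 = 5103.4638 rpm, dir flips to −; running = −5103.4638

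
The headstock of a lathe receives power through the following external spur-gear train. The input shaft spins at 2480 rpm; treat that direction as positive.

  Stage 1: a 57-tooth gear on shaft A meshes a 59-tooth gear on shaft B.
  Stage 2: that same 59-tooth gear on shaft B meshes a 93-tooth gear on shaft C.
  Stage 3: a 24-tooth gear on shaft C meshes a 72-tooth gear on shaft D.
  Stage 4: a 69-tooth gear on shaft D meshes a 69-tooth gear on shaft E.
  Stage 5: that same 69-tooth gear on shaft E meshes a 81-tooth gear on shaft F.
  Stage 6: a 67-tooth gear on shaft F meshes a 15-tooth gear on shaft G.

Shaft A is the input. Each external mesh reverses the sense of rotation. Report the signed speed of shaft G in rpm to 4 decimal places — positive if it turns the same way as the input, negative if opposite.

+1927.8354 rpm (same as input, |ω| = 1927.8354 rpm)

Stage 1 [57T→59T]: ω = 2480.0000×57/59 = 2395.9322 rpm, dir flips to −; running = −2395.9322
Stage 2 [59T→93T]: ω = 2395.9322×59/93 = 1520.0000 rpm, dir flips to +; running = +1520.0000
Stage 3 [24T→72T]: ω = 1520.0000×24/72 = 506.6667 rpm, dir flips to −; running = −506.6667
Stage 4 [69T→69T]: ω = 506.6667×69/69 = 506.6667 rpm, dir flips to +; running = +506.6667
Stage 5 [69T→81T]: ω = 506.6667×69/81 = 431.6049 rpm, dir flips to −; running = −431.6049
Stage 6 [67T→15T]: ω = 431.6049×67/15 = 1927.8354 rpm, dir flips to +; running = +1927.8354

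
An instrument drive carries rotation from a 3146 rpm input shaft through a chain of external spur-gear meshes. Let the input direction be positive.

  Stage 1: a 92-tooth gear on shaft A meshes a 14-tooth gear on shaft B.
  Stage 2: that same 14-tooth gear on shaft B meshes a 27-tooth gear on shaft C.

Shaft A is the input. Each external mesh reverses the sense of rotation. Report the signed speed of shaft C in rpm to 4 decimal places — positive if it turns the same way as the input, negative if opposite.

+10719.7037 rpm (same as input, |ω| = 10719.7037 rpm)

Stage 1 [92T→14T]: ω = 3146.0000×92/14 = 20673.7143 rpm, dir flips to −; running = −20673.7143
Stage 2 [14T→27T]: ω = 20673.7143×14/27 = 10719.7037 rpm, dir flips to +; running = +10719.7037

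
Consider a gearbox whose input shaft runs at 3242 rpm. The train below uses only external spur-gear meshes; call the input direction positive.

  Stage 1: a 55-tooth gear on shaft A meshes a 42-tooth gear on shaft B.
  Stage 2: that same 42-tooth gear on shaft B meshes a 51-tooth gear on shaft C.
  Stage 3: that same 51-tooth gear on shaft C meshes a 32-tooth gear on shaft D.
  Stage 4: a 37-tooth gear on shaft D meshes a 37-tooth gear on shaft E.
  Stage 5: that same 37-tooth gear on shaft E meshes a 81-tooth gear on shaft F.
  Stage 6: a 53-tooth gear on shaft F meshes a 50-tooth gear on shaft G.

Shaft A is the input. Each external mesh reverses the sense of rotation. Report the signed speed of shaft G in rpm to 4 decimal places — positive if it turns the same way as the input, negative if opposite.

+2698.0394 rpm (same as input, |ω| = 2698.0394 rpm)

Stage 1 [55T→42T]: ω = 3242.0000×55/42 = 4245.4762 rpm, dir flips to −; running = −4245.4762
Stage 2 [42T→51T]: ω = 4245.4762×42/51 = 3496.2745 rpm, dir flips to +; running = +3496.2745
Stage 3 [51T→32T]: ω = 3496.2745×51/32 = 5572.1875 rpm, dir flips to −; running = −5572.1875
Stage 4 [37T→37T]: ω = 5572.1875×37/37 = 5572.1875 rpm, dir flips to +; running = +5572.1875
Stage 5 [37T→81T]: ω = 5572.1875×37/81 = 2545.3202 rpm, dir flips to −; running = −2545.3202
Stage 6 [53T→50T]: ω = 2545.3202×53/50 = 2698.0394 rpm, dir flips to +; running = +2698.0394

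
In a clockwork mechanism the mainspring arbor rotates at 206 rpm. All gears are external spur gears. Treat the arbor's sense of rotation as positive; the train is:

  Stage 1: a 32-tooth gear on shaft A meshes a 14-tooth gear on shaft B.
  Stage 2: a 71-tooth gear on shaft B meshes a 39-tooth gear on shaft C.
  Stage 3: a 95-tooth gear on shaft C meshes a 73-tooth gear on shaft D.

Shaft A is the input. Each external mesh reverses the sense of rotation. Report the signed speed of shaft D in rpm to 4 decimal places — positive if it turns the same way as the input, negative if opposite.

Stage 1 [32T→14T]: ω = 206.0000×32/14 = 470.8571 rpm, dir flips to −; running = −470.8571
Stage 2 [71T→39T]: ω = 470.8571×71/39 = 857.2015 rpm, dir flips to +; running = +857.2015
Stage 3 [95T→73T]: ω = 857.2015×95/73 = 1115.5362 rpm, dir flips to −; running = −1115.5362

-1115.5362 rpm (opposite to input, |ω| = 1115.5362 rpm)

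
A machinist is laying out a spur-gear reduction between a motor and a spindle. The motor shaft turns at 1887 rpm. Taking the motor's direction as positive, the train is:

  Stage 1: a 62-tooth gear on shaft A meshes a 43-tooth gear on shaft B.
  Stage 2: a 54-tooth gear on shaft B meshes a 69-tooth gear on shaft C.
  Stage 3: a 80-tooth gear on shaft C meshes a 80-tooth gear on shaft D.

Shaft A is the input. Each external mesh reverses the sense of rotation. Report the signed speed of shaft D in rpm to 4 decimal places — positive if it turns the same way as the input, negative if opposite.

Stage 1 [62T→43T]: ω = 1887.0000×62/43 = 2720.7907 rpm, dir flips to −; running = −2720.7907
Stage 2 [54T→69T]: ω = 2720.7907×54/69 = 2129.3145 rpm, dir flips to +; running = +2129.3145
Stage 3 [80T→80T]: ω = 2129.3145×80/80 = 2129.3145 rpm, dir flips to −; running = −2129.3145

-2129.3145 rpm (opposite to input, |ω| = 2129.3145 rpm)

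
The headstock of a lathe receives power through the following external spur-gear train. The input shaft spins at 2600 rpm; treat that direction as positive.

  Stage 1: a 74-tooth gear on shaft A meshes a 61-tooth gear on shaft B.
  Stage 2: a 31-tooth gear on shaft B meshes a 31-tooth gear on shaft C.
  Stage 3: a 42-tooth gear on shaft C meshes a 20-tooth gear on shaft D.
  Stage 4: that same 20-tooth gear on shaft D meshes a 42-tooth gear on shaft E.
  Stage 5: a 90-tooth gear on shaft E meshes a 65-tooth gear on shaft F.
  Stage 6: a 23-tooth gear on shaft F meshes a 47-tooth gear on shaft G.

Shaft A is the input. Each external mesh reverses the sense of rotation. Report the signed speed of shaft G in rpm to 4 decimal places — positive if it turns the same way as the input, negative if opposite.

Stage 1 [74T→61T]: ω = 2600.0000×74/61 = 3154.0984 rpm, dir flips to −; running = −3154.0984
Stage 2 [31T→31T]: ω = 3154.0984×31/31 = 3154.0984 rpm, dir flips to +; running = +3154.0984
Stage 3 [42T→20T]: ω = 3154.0984×42/20 = 6623.6066 rpm, dir flips to −; running = −6623.6066
Stage 4 [20T→42T]: ω = 6623.6066×20/42 = 3154.0984 rpm, dir flips to +; running = +3154.0984
Stage 5 [90T→65T]: ω = 3154.0984×90/65 = 4367.2131 rpm, dir flips to −; running = −4367.2131
Stage 6 [23T→47T]: ω = 4367.2131×23/47 = 2137.1468 rpm, dir flips to +; running = +2137.1468

+2137.1468 rpm (same as input, |ω| = 2137.1468 rpm)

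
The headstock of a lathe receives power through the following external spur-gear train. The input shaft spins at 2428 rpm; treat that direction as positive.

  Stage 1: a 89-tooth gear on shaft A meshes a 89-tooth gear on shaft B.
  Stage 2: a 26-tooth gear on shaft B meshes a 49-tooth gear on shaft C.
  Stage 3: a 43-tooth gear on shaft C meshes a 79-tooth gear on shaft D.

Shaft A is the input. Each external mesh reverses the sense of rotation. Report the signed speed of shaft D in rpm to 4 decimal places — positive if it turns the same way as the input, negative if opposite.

-701.2410 rpm (opposite to input, |ω| = 701.2410 rpm)

Stage 1 [89T→89T]: ω = 2428.0000×89/89 = 2428.0000 rpm, dir flips to −; running = −2428.0000
Stage 2 [26T→49T]: ω = 2428.0000×26/49 = 1288.3265 rpm, dir flips to +; running = +1288.3265
Stage 3 [43T→79T]: ω = 1288.3265×43/79 = 701.2410 rpm, dir flips to −; running = −701.2410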